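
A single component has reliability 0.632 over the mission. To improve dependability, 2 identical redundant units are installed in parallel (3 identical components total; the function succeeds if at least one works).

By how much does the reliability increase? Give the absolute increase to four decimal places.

0.3182

R_before = 0.632
R_after = 1 − (1 − 0.632)^3 = 0.9502
ΔR = 0.9502 − 0.632 = 0.3182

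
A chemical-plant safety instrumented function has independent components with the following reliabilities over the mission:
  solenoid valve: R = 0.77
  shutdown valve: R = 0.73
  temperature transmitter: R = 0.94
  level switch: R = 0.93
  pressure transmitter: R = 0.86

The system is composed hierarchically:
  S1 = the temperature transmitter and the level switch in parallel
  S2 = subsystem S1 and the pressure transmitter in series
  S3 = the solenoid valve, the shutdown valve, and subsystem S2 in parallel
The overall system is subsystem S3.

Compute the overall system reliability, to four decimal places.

0.9911

Parallel (temperature transmitter and level switch): 1 − (1 − 0.940000)(1 − 0.930000) = 0.995800
Series ([0.995800] and pressure transmitter): 0.995800 × 0.860000 = 0.856388
Parallel (solenoid valve, shutdown valve, and [0.856388]): 1 − (1 − 0.770000)(1 − 0.730000)(1 − 0.856388) = 0.9911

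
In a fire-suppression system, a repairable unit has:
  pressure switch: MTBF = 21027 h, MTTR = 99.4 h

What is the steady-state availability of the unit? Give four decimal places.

A(pressure switch) = MTBF/(MTBF+MTTR) = 21027/(21027+99.4) = 0.9953

0.9953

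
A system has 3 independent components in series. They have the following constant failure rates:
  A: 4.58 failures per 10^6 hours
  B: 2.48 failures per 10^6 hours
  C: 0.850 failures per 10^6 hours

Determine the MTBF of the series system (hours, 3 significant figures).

Series of exponential components: λ_sys = Σ λ_i
λ_sys = 0.00000458 + 0.00000248 + 0.000000850 = 7.9100e-06 /h
MTBF = 1 / λ_sys = 126000 h

126000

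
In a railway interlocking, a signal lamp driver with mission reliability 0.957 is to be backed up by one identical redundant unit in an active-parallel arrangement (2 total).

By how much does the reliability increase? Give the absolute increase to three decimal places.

0.041

R_before = 0.957
R_after = 1 − (1 − 0.957)^2 = 0.998
ΔR = 0.998 − 0.957 = 0.041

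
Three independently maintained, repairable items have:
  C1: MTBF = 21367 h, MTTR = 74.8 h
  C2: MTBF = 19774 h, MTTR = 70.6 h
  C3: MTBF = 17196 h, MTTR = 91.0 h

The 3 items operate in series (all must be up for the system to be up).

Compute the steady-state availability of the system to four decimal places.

0.9877

A(C1) = MTBF/(MTBF+MTTR) = 21367/(21367+74.8) = 0.996511
A(C2) = MTBF/(MTBF+MTTR) = 19774/(19774+70.6) = 0.996442
A(C3) = MTBF/(MTBF+MTTR) = 17196/(17196+91.0) = 0.994736
Series availability: 0.996511 × 0.996442 × 0.994736 = 0.9877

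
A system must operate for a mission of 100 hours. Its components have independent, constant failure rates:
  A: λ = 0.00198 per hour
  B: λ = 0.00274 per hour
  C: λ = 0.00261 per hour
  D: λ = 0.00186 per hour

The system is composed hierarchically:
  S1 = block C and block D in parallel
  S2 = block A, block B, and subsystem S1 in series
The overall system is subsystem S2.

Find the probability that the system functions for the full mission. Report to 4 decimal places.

R(A) = exp(−0.00198 × 100) = 0.820370
R(B) = exp(−0.00274 × 100) = 0.760332
R(C) = exp(−0.00261 × 100) = 0.770281
R(D) = exp(−0.00186 × 100) = 0.830274
Parallel (C and D): 1 − (1 − 0.770281)(1 − 0.830274) = 0.961011
Series (A, B, and [0.961011]): 0.820370 × 0.760332 × 0.961011 = 0.5994

0.5994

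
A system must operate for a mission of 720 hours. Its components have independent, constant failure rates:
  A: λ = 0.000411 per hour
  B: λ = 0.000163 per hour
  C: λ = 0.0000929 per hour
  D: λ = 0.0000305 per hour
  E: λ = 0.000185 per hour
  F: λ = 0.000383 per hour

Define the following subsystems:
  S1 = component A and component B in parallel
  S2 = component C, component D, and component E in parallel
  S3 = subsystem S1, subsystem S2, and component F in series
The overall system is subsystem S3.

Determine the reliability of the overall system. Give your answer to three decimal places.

0.737

R(A) = exp(−0.000411 × 720) = 0.74385
R(B) = exp(−0.000163 × 720) = 0.88927
R(C) = exp(−0.0000929 × 720) = 0.93530
R(D) = exp(−0.0000305 × 720) = 0.97828
R(E) = exp(−0.000185 × 720) = 0.87529
R(F) = exp(−0.000383 × 720) = 0.75900
Parallel (A and B): 1 − (1 − 0.74385)(1 − 0.88927) = 0.97164
Parallel (C, D, and E): 1 − (1 − 0.93530)(1 − 0.97828)(1 − 0.87529) = 0.99982
Series ([0.97164], [0.99982], and F): 0.97164 × 0.99982 × 0.75900 = 0.737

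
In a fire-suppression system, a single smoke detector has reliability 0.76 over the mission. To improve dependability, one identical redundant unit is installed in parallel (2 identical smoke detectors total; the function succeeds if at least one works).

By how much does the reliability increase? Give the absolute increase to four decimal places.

R_before = 0.76
R_after = 1 − (1 − 0.76)^2 = 0.9424
ΔR = 0.9424 − 0.76 = 0.1824

0.1824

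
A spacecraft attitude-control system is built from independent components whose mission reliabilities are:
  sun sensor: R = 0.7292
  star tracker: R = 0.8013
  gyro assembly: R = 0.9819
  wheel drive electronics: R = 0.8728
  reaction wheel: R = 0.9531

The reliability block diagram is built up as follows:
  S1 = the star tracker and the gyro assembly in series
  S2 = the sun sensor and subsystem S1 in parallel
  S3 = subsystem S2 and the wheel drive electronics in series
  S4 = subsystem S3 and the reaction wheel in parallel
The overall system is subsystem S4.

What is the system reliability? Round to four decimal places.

Series (star tracker and gyro assembly): 0.801300 × 0.981900 = 0.786796
Parallel (sun sensor and [0.786796]): 1 − (1 − 0.729200)(1 − 0.786796) = 0.942264
Series ([0.942264] and wheel drive electronics): 0.942264 × 0.872800 = 0.822408
Parallel ([0.822408] and reaction wheel): 1 − (1 − 0.822408)(1 − 0.953100) = 0.9917

0.9917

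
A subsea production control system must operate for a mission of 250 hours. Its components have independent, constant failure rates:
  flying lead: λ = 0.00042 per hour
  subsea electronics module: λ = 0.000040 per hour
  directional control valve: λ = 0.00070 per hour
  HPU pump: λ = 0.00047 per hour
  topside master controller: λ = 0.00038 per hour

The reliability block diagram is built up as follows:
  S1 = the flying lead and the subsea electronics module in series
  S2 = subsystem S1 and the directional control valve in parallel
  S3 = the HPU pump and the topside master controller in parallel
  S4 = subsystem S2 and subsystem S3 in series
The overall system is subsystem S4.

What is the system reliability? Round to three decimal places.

R(flying lead) = exp(−0.00042 × 250) = 0.90032
R(subsea electronics module) = exp(−0.000040 × 250) = 0.99005
R(directional control valve) = exp(−0.00070 × 250) = 0.83946
R(HPU pump) = exp(−0.00047 × 250) = 0.88914
R(topside master controller) = exp(−0.00038 × 250) = 0.90937
Series (flying lead and subsea electronics module): 0.90032 × 0.99005 = 0.89136
Parallel ([0.89136] and directional control valve): 1 − (1 − 0.89136)(1 − 0.83946) = 0.98256
Parallel (HPU pump and topside master controller): 1 − (1 − 0.88914)(1 − 0.90937) = 0.98995
Series ([0.98256] and [0.98995]): 0.98256 × 0.98995 = 0.973

0.973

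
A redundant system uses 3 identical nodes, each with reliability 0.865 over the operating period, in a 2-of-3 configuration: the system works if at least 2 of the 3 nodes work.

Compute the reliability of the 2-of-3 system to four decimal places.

0.9502

R = Σ_{i=2}^{3} C(3,i) p^i (1−p)^{3−i} with p = 0.865
C(3,2)·0.865^2·0.135^1 = 0.303031
C(3,3)·0.865^3·0.135^0 = 0.647215
Sum = 0.9502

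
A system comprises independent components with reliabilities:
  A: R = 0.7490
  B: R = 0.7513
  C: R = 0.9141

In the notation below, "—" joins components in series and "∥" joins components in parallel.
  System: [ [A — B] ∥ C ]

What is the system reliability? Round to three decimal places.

Series (A and B): 0.74900 × 0.75130 = 0.56272
Parallel ([0.56272] and C): 1 − (1 − 0.56272)(1 − 0.91410) = 0.962

0.962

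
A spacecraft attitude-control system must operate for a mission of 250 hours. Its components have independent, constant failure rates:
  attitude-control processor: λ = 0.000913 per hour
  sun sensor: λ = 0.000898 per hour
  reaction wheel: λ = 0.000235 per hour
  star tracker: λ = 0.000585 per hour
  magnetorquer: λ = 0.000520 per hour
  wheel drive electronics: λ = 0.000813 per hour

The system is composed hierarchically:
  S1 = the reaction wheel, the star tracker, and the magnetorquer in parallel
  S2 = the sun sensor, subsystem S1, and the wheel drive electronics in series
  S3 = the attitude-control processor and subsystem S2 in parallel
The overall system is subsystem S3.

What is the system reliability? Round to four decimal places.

0.9289

R(attitude-control processor) = exp(−0.000913 × 250) = 0.795925
R(sun sensor) = exp(−0.000898 × 250) = 0.798916
R(reaction wheel) = exp(−0.000235 × 250) = 0.942942
R(star tracker) = exp(−0.000585 × 250) = 0.863942
R(magnetorquer) = exp(−0.000520 × 250) = 0.878095
R(wheel drive electronics) = exp(−0.000813 × 250) = 0.816074
Parallel (reaction wheel, star tracker, and magnetorquer): 1 − (1 − 0.942942)(1 − 0.863942)(1 − 0.878095) = 0.999054
Series (sun sensor, [0.999054], and wheel drive electronics): 0.798916 × 0.999054 × 0.816074 = 0.651358
Parallel (attitude-control processor and [0.651358]): 1 − (1 − 0.795925)(1 − 0.651358) = 0.9289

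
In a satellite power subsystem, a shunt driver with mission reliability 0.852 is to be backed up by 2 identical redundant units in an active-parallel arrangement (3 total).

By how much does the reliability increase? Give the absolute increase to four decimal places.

0.1448

R_before = 0.852
R_after = 1 − (1 − 0.852)^3 = 0.9968
ΔR = 0.9968 − 0.852 = 0.1448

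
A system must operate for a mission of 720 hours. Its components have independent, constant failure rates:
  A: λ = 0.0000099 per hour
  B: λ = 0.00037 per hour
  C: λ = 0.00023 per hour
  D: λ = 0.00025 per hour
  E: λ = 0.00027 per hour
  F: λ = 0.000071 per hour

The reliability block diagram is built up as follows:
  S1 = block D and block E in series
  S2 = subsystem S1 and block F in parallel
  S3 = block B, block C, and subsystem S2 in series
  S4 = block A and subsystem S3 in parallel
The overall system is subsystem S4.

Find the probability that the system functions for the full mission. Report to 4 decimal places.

R(A) = exp(−0.0000099 × 720) = 0.992897
R(B) = exp(−0.00037 × 720) = 0.766133
R(C) = exp(−0.00023 × 720) = 0.847385
R(D) = exp(−0.00025 × 720) = 0.835270
R(E) = exp(−0.00027 × 720) = 0.823329
R(F) = exp(−0.000071 × 720) = 0.950165
Series (D and E): 0.835270 × 0.823329 = 0.687702
Parallel ([0.687702] and F): 1 − (1 − 0.687702)(1 − 0.950165) = 0.984437
Series (B, C, and [0.984437]): 0.766133 × 0.847385 × 0.984437 = 0.639106
Parallel (A and [0.639106]): 1 − (1 − 0.992897)(1 − 0.639106) = 0.9974

0.9974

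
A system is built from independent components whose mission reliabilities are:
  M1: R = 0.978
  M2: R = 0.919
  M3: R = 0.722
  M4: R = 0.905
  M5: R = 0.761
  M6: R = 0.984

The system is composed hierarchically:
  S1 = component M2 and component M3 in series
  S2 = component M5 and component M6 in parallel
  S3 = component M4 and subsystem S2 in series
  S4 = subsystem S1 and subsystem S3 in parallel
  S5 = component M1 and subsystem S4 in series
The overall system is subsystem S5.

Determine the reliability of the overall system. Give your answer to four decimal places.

0.9456

Series (M2 and M3): 0.919000 × 0.722000 = 0.663518
Parallel (M5 and M6): 1 − (1 − 0.761000)(1 − 0.984000) = 0.996176
Series (M4 and [0.996176]): 0.905000 × 0.996176 = 0.901539
Parallel ([0.663518] and [0.901539]): 1 − (1 − 0.663518)(1 − 0.901539) = 0.966870
Series (M1 and [0.966870]): 0.978000 × 0.966870 = 0.9456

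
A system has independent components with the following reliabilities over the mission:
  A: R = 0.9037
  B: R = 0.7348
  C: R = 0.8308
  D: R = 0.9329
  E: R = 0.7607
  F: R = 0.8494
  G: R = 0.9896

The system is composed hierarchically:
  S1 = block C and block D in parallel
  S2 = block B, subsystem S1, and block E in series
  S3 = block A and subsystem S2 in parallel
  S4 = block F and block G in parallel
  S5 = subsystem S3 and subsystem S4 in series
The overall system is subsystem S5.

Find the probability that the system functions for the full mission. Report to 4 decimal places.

Parallel (C and D): 1 − (1 − 0.830800)(1 − 0.932900) = 0.988647
Series (B, [0.988647], and E): 0.734800 × 0.988647 × 0.760700 = 0.552616
Parallel (A and [0.552616]): 1 − (1 − 0.903700)(1 − 0.552616) = 0.956917
Parallel (F and G): 1 − (1 − 0.849400)(1 − 0.989600) = 0.998434
Series ([0.956917] and [0.998434]): 0.956917 × 0.998434 = 0.9554

0.9554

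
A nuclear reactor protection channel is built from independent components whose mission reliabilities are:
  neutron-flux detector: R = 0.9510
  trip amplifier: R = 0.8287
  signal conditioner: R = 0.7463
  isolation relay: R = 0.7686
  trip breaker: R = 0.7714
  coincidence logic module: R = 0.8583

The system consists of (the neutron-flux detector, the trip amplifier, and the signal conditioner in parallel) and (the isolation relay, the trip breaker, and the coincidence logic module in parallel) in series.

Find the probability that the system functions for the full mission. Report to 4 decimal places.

Parallel (neutron-flux detector, trip amplifier, and signal conditioner): 1 − (1 − 0.951000)(1 − 0.828700)(1 − 0.746300) = 0.997871
Parallel (isolation relay, trip breaker, and coincidence logic module): 1 − (1 − 0.768600)(1 − 0.771400)(1 − 0.858300) = 0.992504
Series ([0.997871] and [0.992504]): 0.997871 × 0.992504 = 0.9904

0.9904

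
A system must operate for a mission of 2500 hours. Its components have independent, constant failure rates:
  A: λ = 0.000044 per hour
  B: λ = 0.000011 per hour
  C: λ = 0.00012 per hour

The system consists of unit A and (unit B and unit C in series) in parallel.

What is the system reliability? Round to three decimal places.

R(A) = exp(−0.000044 × 2500) = 0.89583
R(B) = exp(−0.000011 × 2500) = 0.97287
R(C) = exp(−0.00012 × 2500) = 0.74082
Series (B and C): 0.97287 × 0.74082 = 0.72072
Parallel (A and [0.72072]): 1 − (1 − 0.89583)(1 − 0.72072) = 0.971

0.971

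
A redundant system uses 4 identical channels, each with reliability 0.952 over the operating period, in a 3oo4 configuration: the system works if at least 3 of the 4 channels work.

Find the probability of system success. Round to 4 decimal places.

R = Σ_{i=3}^{4} C(4,i) p^i (1−p)^{4−i} with p = 0.952
C(4,3)·0.952^3·0.048^1 = 0.165658
C(4,4)·0.952^4·0.048^0 = 0.821387
Sum = 0.9870

0.9870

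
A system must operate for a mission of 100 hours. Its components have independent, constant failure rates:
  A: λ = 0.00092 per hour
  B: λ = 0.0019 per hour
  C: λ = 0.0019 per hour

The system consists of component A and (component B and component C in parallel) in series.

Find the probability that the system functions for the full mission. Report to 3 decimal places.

R(A) = exp(−0.00092 × 100) = 0.91211
R(B) = exp(−0.0019 × 100) = 0.82696
R(C) = exp(−0.0019 × 100) = 0.82696
Parallel (B and C): 1 − (1 − 0.82696)(1 − 0.82696) = 0.97006
Series (A and [0.97006]): 0.91211 × 0.97006 = 0.885

0.885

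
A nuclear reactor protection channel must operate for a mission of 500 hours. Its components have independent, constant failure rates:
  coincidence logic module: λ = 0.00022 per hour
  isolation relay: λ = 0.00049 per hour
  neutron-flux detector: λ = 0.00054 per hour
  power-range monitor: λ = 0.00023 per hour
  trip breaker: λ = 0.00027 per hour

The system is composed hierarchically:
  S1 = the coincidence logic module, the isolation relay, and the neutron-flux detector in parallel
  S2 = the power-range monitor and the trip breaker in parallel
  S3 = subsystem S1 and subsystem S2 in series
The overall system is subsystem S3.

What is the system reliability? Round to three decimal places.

R(coincidence logic module) = exp(−0.00022 × 500) = 0.89583
R(isolation relay) = exp(−0.00049 × 500) = 0.78270
R(neutron-flux detector) = exp(−0.00054 × 500) = 0.76338
R(power-range monitor) = exp(−0.00023 × 500) = 0.89137
R(trip breaker) = exp(−0.00027 × 500) = 0.87372
Parallel (coincidence logic module, isolation relay, and neutron-flux detector): 1 − (1 − 0.89583)(1 − 0.78270)(1 − 0.76338) = 0.99464
Parallel (power-range monitor and trip breaker): 1 − (1 − 0.89137)(1 − 0.87372) = 0.98628
Series ([0.99464] and [0.98628]): 0.99464 × 0.98628 = 0.981

0.981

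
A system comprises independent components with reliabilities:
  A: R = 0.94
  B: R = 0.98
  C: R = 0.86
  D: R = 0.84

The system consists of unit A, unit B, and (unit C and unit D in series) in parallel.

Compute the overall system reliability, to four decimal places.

0.9997

Series (C and D): 0.860000 × 0.840000 = 0.722400
Parallel (A, B, and [0.722400]): 1 − (1 − 0.940000)(1 − 0.980000)(1 − 0.722400) = 0.9997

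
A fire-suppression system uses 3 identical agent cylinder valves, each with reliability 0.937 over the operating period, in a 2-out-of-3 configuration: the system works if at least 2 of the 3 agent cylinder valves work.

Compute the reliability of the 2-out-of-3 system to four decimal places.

0.9886

R = Σ_{i=2}^{3} C(3,i) p^i (1−p)^{3−i} with p = 0.937
C(3,2)·0.937^2·0.063^1 = 0.165936
C(3,3)·0.937^3·0.063^0 = 0.822657
Sum = 0.9886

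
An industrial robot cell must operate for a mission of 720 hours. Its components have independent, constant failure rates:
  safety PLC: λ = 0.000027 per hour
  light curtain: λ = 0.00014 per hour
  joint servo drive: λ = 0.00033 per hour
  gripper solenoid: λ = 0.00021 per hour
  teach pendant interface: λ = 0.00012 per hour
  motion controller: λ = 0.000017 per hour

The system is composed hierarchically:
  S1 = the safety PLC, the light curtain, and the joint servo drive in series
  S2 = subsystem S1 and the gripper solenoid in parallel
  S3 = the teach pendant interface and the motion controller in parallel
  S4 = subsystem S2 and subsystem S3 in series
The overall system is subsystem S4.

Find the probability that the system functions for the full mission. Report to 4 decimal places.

0.9568

R(safety PLC) = exp(−0.000027 × 720) = 0.980748
R(light curtain) = exp(−0.00014 × 720) = 0.904114
R(joint servo drive) = exp(−0.00033 × 720) = 0.788518
R(gripper solenoid) = exp(−0.00021 × 720) = 0.859676
R(teach pendant interface) = exp(−0.00012 × 720) = 0.917227
R(motion controller) = exp(−0.000017 × 720) = 0.987835
Series (safety PLC, light curtain, and joint servo drive): 0.980748 × 0.904114 × 0.788518 = 0.699185
Parallel ([0.699185] and gripper solenoid): 1 − (1 − 0.699185)(1 − 0.859676) = 0.957788
Parallel (teach pendant interface and motion controller): 1 − (1 − 0.917227)(1 − 0.987835) = 0.998993
Series ([0.957788] and [0.998993]): 0.957788 × 0.998993 = 0.9568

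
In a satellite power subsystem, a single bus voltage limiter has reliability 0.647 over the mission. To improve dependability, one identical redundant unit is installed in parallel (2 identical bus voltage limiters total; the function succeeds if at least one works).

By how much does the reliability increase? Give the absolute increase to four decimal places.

R_before = 0.647
R_after = 1 − (1 − 0.647)^2 = 0.8754
ΔR = 0.8754 − 0.647 = 0.2284

0.2284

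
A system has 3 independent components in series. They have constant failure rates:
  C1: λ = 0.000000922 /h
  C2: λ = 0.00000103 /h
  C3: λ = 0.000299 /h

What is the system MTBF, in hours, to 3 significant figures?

3320

Series of exponential components: λ_sys = Σ λ_i
λ_sys = 0.000000922 + 0.00000103 + 0.000299 = 3.0095e-04 /h
MTBF = 1 / λ_sys = 3320 h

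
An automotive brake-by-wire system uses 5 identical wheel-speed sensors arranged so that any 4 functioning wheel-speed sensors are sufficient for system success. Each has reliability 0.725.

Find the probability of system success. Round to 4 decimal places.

R = Σ_{i=4}^{5} C(5,i) p^i (1−p)^{5−i} with p = 0.725
C(5,4)·0.725^4·0.275^1 = 0.379887
C(5,5)·0.725^5·0.275^0 = 0.200304
Sum = 0.5802

0.5802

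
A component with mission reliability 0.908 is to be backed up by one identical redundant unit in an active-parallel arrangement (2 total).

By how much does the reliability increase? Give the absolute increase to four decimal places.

0.0835

R_before = 0.908
R_after = 1 − (1 − 0.908)^2 = 0.9915
ΔR = 0.9915 − 0.908 = 0.0835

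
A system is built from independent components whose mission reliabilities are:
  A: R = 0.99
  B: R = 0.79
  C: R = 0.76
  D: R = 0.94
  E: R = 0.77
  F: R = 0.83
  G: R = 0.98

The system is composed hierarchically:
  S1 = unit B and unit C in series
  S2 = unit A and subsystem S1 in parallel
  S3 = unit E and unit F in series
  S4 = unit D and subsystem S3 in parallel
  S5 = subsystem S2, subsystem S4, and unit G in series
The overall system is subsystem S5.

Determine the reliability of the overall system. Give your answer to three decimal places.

Series (B and C): 0.79000 × 0.76000 = 0.60040
Parallel (A and [0.60040]): 1 − (1 − 0.99000)(1 − 0.60040) = 0.99600
Series (E and F): 0.77000 × 0.83000 = 0.63910
Parallel (D and [0.63910]): 1 − (1 − 0.94000)(1 − 0.63910) = 0.97835
Series ([0.99600], [0.97835], and G): 0.99600 × 0.97835 × 0.98000 = 0.955

0.955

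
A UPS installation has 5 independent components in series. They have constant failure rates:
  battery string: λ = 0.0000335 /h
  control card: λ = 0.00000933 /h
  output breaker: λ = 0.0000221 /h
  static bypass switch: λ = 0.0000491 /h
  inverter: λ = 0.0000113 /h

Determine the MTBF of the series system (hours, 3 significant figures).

7980

Series of exponential components: λ_sys = Σ λ_i
λ_sys = 0.0000335 + 0.00000933 + 0.0000221 + 0.0000491 + 0.0000113 = 1.2533e-04 /h
MTBF = 1 / λ_sys = 7980 h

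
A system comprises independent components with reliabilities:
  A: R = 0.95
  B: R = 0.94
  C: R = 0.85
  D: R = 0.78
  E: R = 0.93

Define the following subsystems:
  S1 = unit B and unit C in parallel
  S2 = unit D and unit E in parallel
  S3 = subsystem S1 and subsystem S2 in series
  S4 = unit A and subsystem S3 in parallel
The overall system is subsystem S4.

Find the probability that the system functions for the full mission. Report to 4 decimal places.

0.9988

Parallel (B and C): 1 − (1 − 0.940000)(1 − 0.850000) = 0.991000
Parallel (D and E): 1 − (1 − 0.780000)(1 − 0.930000) = 0.984600
Series ([0.991000] and [0.984600]): 0.991000 × 0.984600 = 0.975739
Parallel (A and [0.975739]): 1 − (1 − 0.950000)(1 − 0.975739) = 0.9988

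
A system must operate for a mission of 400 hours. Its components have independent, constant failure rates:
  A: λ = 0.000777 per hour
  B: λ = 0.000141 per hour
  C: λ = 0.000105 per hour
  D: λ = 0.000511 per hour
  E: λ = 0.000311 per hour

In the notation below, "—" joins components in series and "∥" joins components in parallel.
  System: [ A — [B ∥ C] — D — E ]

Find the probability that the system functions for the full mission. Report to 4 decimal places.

0.5263

R(A) = exp(−0.000777 × 400) = 0.732860
R(B) = exp(−0.000141 × 400) = 0.945161
R(C) = exp(−0.000105 × 400) = 0.958870
R(D) = exp(−0.000511 × 400) = 0.815136
R(E) = exp(−0.000311 × 400) = 0.883027
Parallel (B and C): 1 − (1 − 0.945161)(1 − 0.958870) = 0.997744
Series (A, [0.997744], D, and E): 0.732860 × 0.997744 × 0.815136 × 0.883027 = 0.5263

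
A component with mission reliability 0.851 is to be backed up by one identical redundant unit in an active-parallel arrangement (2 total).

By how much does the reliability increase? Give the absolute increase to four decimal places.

R_before = 0.851
R_after = 1 − (1 − 0.851)^2 = 0.9778
ΔR = 0.9778 − 0.851 = 0.1268

0.1268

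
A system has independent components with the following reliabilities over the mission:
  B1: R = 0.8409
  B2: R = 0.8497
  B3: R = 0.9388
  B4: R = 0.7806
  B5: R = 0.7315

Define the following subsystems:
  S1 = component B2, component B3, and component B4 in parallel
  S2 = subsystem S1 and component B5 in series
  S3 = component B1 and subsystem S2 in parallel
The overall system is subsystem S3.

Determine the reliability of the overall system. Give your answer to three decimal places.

Parallel (B2, B3, and B4): 1 − (1 − 0.84970)(1 − 0.93880)(1 − 0.78060) = 0.99798
Series ([0.99798] and B5): 0.99798 × 0.73150 = 0.73002
Parallel (B1 and [0.73002]): 1 − (1 − 0.84090)(1 − 0.73002) = 0.957

0.957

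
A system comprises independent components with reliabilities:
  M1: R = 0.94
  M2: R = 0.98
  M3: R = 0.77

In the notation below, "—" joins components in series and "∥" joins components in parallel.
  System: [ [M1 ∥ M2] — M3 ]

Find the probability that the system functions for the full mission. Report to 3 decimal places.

Parallel (M1 and M2): 1 − (1 − 0.94000)(1 − 0.98000) = 0.99880
Series ([0.99880] and M3): 0.99880 × 0.77000 = 0.769

0.769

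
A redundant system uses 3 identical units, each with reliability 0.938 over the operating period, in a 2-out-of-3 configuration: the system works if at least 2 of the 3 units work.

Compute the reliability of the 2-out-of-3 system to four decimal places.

R = Σ_{i=2}^{3} C(3,i) p^i (1−p)^{3−i} with p = 0.938
C(3,2)·0.938^2·0.062^1 = 0.163651
C(3,3)·0.938^3·0.062^0 = 0.825294
Sum = 0.9889

0.9889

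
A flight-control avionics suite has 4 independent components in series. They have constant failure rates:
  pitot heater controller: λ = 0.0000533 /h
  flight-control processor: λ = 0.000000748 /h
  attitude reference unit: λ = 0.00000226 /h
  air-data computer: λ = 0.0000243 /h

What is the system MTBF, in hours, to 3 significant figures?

12400

Series of exponential components: λ_sys = Σ λ_i
λ_sys = 0.0000533 + 0.000000748 + 0.00000226 + 0.0000243 = 8.0608e-05 /h
MTBF = 1 / λ_sys = 12400 h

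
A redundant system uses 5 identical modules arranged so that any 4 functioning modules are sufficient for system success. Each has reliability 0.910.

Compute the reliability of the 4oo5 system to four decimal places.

R = Σ_{i=4}^{5} C(5,i) p^i (1−p)^{5−i} with p = 0.910
C(5,4)·0.910^4·0.090^1 = 0.308587
C(5,5)·0.910^5·0.090^0 = 0.624032
Sum = 0.9326

0.9326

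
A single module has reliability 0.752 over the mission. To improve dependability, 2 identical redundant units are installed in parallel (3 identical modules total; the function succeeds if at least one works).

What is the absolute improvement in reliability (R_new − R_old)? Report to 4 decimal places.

0.2327

R_before = 0.752
R_after = 1 − (1 − 0.752)^3 = 0.9847
ΔR = 0.9847 − 0.752 = 0.2327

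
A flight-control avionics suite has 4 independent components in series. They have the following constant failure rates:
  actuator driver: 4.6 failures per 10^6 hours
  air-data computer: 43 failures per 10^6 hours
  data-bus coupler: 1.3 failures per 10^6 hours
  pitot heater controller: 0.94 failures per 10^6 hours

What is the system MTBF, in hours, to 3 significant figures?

Series of exponential components: λ_sys = Σ λ_i
λ_sys = 0.0000046 + 0.000043 + 0.0000013 + 0.00000094 = 4.9840e-05 /h
MTBF = 1 / λ_sys = 20100 h

20100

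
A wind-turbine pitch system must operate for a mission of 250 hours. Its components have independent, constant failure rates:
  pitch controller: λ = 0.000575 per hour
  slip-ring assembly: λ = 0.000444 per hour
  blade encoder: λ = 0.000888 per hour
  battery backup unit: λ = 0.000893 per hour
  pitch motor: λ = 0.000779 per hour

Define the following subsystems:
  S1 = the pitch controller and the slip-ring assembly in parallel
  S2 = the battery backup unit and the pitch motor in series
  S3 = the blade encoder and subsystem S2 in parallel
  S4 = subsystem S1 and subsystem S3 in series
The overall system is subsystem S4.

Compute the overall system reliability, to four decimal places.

0.9189

R(pitch controller) = exp(−0.000575 × 250) = 0.866104
R(slip-ring assembly) = exp(−0.000444 × 250) = 0.894939
R(blade encoder) = exp(−0.000888 × 250) = 0.800915
R(battery backup unit) = exp(−0.000893 × 250) = 0.799915
R(pitch motor) = exp(−0.000779 × 250) = 0.823040
Parallel (pitch controller and slip-ring assembly): 1 − (1 − 0.866104)(1 − 0.894939) = 0.985933
Series (battery backup unit and pitch motor): 0.799915 × 0.823040 = 0.658362
Parallel (blade encoder and [0.658362]): 1 − (1 − 0.800915)(1 − 0.658362) = 0.931985
Series ([0.985933] and [0.931985]): 0.985933 × 0.931985 = 0.9189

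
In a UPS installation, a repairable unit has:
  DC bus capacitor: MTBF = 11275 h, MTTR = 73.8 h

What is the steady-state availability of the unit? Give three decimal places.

0.993

A(DC bus capacitor) = MTBF/(MTBF+MTTR) = 11275/(11275+73.8) = 0.993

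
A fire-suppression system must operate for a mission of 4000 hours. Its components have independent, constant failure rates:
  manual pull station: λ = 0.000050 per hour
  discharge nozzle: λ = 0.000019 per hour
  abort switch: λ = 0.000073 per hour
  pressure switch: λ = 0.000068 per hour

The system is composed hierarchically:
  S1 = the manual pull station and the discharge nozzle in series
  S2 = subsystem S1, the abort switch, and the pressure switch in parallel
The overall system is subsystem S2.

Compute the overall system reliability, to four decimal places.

R(manual pull station) = exp(−0.000050 × 4000) = 0.818731
R(discharge nozzle) = exp(−0.000019 × 4000) = 0.926816
R(abort switch) = exp(−0.000073 × 4000) = 0.746769
R(pressure switch) = exp(−0.000068 × 4000) = 0.761854
Series (manual pull station and discharge nozzle): 0.818731 × 0.926816 = 0.758813
Parallel ([0.758813], abort switch, and pressure switch): 1 − (1 − 0.758813)(1 − 0.746769)(1 − 0.761854) = 0.9855

0.9855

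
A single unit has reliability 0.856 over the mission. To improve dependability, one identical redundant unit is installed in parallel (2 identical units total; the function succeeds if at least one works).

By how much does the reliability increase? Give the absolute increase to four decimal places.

R_before = 0.856
R_after = 1 − (1 − 0.856)^2 = 0.9793
ΔR = 0.9793 − 0.856 = 0.1233

0.1233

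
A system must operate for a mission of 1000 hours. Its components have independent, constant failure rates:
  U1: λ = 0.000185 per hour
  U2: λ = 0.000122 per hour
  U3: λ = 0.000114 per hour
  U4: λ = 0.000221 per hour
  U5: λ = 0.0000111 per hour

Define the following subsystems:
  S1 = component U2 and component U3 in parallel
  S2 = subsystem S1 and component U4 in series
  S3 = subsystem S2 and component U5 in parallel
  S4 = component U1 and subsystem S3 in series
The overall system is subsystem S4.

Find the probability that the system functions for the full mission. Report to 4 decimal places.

0.8292

R(U1) = exp(−0.000185 × 1000) = 0.831104
R(U2) = exp(−0.000122 × 1000) = 0.885148
R(U3) = exp(−0.000114 × 1000) = 0.892258
R(U4) = exp(−0.000221 × 1000) = 0.801717
R(U5) = exp(−0.0000111 × 1000) = 0.988961
Parallel (U2 and U3): 1 − (1 − 0.885148)(1 − 0.892258) = 0.987626
Series ([0.987626] and U4): 0.987626 × 0.801717 = 0.791797
Parallel ([0.791797] and U5): 1 − (1 − 0.791797)(1 − 0.988961) = 0.997702
Series (U1 and [0.997702]): 0.831104 × 0.997702 = 0.8292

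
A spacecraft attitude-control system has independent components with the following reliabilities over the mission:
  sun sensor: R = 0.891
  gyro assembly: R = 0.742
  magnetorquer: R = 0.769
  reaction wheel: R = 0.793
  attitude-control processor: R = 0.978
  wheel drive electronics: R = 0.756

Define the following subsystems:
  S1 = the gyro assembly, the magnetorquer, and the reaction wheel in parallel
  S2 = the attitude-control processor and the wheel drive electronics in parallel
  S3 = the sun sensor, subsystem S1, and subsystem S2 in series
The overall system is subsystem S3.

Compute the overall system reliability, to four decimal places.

0.8753

Parallel (gyro assembly, magnetorquer, and reaction wheel): 1 − (1 − 0.742000)(1 − 0.769000)(1 − 0.793000) = 0.987663
Parallel (attitude-control processor and wheel drive electronics): 1 − (1 − 0.978000)(1 − 0.756000) = 0.994632
Series (sun sensor, [0.987663], and [0.994632]): 0.891000 × 0.987663 × 0.994632 = 0.8753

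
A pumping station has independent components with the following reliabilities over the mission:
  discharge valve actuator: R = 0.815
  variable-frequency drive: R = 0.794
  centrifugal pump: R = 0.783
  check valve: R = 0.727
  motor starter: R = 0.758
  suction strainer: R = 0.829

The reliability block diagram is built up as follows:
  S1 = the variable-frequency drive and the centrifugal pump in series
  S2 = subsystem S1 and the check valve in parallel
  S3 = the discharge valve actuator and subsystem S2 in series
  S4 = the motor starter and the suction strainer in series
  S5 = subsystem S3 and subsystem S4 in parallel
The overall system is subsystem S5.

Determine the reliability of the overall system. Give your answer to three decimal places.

Series (variable-frequency drive and centrifugal pump): 0.79400 × 0.78300 = 0.62170
Parallel ([0.62170] and check valve): 1 − (1 − 0.62170)(1 − 0.72700) = 0.89672
Series (discharge valve actuator and [0.89672]): 0.81500 × 0.89672 = 0.73083
Series (motor starter and suction strainer): 0.75800 × 0.82900 = 0.62838
Parallel ([0.73083] and [0.62838]): 1 − (1 − 0.73083)(1 − 0.62838) = 0.900

0.900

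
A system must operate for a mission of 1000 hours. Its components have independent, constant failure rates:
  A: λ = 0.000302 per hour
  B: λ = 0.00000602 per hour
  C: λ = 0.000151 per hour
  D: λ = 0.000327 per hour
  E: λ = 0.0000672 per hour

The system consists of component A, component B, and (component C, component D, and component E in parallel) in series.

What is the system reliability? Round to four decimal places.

R(A) = exp(−0.000302 × 1000) = 0.739338
R(B) = exp(−0.00000602 × 1000) = 0.993998
R(C) = exp(−0.000151 × 1000) = 0.859848
R(D) = exp(−0.000327 × 1000) = 0.721084
R(E) = exp(−0.0000672 × 1000) = 0.935008
Parallel (C, D, and E): 1 − (1 − 0.859848)(1 − 0.721084)(1 − 0.935008) = 0.997459
Series (A, B, and [0.997459]): 0.739338 × 0.993998 × 0.997459 = 0.7330

0.7330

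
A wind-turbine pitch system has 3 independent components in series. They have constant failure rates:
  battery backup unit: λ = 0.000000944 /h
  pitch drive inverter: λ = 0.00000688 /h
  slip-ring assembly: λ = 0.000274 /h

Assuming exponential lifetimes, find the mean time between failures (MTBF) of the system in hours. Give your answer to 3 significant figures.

Series of exponential components: λ_sys = Σ λ_i
λ_sys = 0.000000944 + 0.00000688 + 0.000274 = 2.8182e-04 /h
MTBF = 1 / λ_sys = 3550 h

3550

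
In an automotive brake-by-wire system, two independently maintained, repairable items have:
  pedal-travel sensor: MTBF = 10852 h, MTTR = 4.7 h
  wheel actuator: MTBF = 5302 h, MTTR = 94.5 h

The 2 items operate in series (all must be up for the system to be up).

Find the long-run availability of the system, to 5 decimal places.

0.98206

A(pedal-travel sensor) = MTBF/(MTBF+MTTR) = 10852/(10852+4.7) = 0.999567
A(wheel actuator) = MTBF/(MTBF+MTTR) = 5302/(5302+94.5) = 0.982489
Series availability: 0.999567 × 0.982489 = 0.98206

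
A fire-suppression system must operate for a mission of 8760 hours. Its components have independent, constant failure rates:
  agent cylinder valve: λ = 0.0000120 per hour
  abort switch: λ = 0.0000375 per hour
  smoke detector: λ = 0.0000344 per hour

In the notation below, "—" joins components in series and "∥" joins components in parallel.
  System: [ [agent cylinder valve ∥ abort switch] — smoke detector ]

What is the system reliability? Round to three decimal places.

0.719

R(agent cylinder valve) = exp(−0.0000120 × 8760) = 0.90022
R(abort switch) = exp(−0.0000375 × 8760) = 0.72000
R(smoke detector) = exp(−0.0000344 × 8760) = 0.73982
Parallel (agent cylinder valve and abort switch): 1 − (1 − 0.90022)(1 − 0.72000) = 0.97206
Series ([0.97206] and smoke detector): 0.97206 × 0.73982 = 0.719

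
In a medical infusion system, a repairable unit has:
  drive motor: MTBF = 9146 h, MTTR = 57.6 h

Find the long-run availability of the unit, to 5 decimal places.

A(drive motor) = MTBF/(MTBF+MTTR) = 9146/(9146+57.6) = 0.99374

0.99374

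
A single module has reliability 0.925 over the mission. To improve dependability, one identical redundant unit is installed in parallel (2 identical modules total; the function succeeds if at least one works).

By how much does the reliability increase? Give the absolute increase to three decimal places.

0.069

R_before = 0.925
R_after = 1 − (1 − 0.925)^2 = 0.994
ΔR = 0.994 − 0.925 = 0.069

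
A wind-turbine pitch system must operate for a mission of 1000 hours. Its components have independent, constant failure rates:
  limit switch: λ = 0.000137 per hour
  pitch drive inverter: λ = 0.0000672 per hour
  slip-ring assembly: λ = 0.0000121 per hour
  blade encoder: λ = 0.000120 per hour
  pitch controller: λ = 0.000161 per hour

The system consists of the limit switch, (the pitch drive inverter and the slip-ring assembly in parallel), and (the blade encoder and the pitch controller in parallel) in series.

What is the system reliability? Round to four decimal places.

R(limit switch) = exp(−0.000137 × 1000) = 0.871970
R(pitch drive inverter) = exp(−0.0000672 × 1000) = 0.935008
R(slip-ring assembly) = exp(−0.0000121 × 1000) = 0.987973
R(blade encoder) = exp(−0.000120 × 1000) = 0.886920
R(pitch controller) = exp(−0.000161 × 1000) = 0.851292
Parallel (pitch drive inverter and slip-ring assembly): 1 − (1 − 0.935008)(1 − 0.987973) = 0.999218
Parallel (blade encoder and pitch controller): 1 − (1 − 0.886920)(1 − 0.851292) = 0.983184
Series (limit switch, [0.999218], and [0.983184]): 0.871970 × 0.999218 × 0.983184 = 0.8566

0.8566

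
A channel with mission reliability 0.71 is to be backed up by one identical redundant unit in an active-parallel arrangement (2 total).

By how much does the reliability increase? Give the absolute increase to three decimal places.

R_before = 0.71
R_after = 1 − (1 − 0.71)^2 = 0.916
ΔR = 0.916 − 0.71 = 0.206

0.206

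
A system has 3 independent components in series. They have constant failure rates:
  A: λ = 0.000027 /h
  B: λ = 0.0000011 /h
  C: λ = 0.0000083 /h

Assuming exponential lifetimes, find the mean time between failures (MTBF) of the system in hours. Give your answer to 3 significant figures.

Series of exponential components: λ_sys = Σ λ_i
λ_sys = 0.000027 + 0.0000011 + 0.0000083 = 3.6400e-05 /h
MTBF = 1 / λ_sys = 27500 h

27500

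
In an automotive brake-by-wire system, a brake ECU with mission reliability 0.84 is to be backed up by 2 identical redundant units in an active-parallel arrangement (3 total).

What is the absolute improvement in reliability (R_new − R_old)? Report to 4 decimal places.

0.1559

R_before = 0.84
R_after = 1 − (1 − 0.84)^3 = 0.9959
ΔR = 0.9959 − 0.84 = 0.1559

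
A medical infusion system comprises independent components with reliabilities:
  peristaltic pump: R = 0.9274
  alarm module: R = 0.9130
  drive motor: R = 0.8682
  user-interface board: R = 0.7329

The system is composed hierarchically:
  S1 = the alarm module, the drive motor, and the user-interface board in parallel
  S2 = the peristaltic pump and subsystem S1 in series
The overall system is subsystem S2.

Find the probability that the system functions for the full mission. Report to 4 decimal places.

Parallel (alarm module, drive motor, and user-interface board): 1 − (1 − 0.913000)(1 − 0.868200)(1 − 0.732900) = 0.996937
Series (peristaltic pump and [0.996937]): 0.927400 × 0.996937 = 0.9246

0.9246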